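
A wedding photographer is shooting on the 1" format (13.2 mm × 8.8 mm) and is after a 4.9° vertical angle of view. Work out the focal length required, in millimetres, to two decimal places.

From α = 2·arctan(h/2f) we get f = h / (2·tan(α/2)).
With h = 8.8 mm and α/2 = 2.45°, tan(α/2) ≈ 0.04279, so f ≈ 8.8 / 0.08557 ≈ 102.8358 mm.

102.84 mm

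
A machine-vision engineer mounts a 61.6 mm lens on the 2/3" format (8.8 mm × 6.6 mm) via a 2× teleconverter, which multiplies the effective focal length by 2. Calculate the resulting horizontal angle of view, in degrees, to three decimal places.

4.091°

Effective focal length f = 61.6 × 2 = 123.2 mm.
α = 2·arctan(8.8 / (2 × 123.2)) = 2·arctan(0.03571) ≈ 4.0908°.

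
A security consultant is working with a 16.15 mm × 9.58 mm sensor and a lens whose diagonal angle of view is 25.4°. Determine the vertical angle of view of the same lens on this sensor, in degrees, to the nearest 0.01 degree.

Sensor diagonal = √(16.15² + 9.58²) = √352.5989 ≈ 18.7776 mm.
From the diagonal AOV: f = 18.7776 / (2·tan(12.7°)) = 18.7776 / 0.45072 ≈ 41.6614 mm.
Vertical AOV = 2·arctan(9.58 / (2 × 41.6614)) = 2·arctan(0.11497) ≈ 13.1175°.

13.12°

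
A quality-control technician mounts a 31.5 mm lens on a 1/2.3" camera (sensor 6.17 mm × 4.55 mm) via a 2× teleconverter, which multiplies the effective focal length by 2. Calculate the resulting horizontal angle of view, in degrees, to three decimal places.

Effective focal length f = 31.5 × 2 = 63 mm.
α = 2·arctan(6.17 / (2 × 63)) = 2·arctan(0.04897) ≈ 5.6069°.

5.607°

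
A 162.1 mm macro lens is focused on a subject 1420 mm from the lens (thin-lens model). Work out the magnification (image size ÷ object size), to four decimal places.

0.1289×

Thin lens: 1/f = 1/dₒ + 1/dᵢ → 1/dᵢ = 1/162.1 − 1/1420 = 0.0054648 mm⁻¹, so dᵢ ≈ 182.9891 mm.
Magnification m = dᵢ/dₒ = 182.9891/1420 ≈ 0.12887.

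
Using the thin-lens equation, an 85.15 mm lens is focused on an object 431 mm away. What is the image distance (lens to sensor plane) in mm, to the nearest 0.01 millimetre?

106.11 mm

1/dᵢ = 1/f − 1/dₒ = 1/85.15 − 1/431 = 0.0094238 mm⁻¹.
dᵢ = 1/0.0094238 ≈ 106.1144 mm.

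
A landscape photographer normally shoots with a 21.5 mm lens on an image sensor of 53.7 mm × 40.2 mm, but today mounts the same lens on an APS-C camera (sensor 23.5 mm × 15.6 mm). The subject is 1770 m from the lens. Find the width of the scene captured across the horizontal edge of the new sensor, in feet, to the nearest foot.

6347 ft

The focal length stays 21.5 mm; the relevant sensor dimension is now w = 23.5 mm. Object distance dₒ = 1770 m = 1.77e+06 mm.
Thin-lens field width W = w·(dₒ − f)/f = 23.5 × (1.77e+06 − 21.5)/21.5 ≈ 1934627.663 mm = 1934627.663/304.8 ft = 6347.2 ft.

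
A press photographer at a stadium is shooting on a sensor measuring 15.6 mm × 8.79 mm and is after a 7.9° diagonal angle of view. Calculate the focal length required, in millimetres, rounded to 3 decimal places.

129.660 mm

Sensor diagonal = √(15.6² + 8.79²) = √320.6241 ≈ 17.9060 mm.
From α = 2·arctan(d/2f) we get f = d / (2·tan(α/2)).
With d = 17.9060 mm and α/2 = 3.95°, tan(α/2) ≈ 0.06905, so f ≈ 17.9060 / 0.13810 ≈ 129.6596 mm.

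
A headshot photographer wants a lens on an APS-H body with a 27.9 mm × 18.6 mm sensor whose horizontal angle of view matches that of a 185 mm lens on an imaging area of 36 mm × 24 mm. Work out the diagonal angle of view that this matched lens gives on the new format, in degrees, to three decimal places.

13.339°

Equal horizontal AOV ⇒ f₂ = f₁ · 27.9/36 = 185 × 0.77500 ≈ 143.3750 mm.
Sensor diagonal = √(27.9² + 18.6²) = √1124.3700 ≈ 33.5316 mm.
Diagonal AOV on the new format = 2·arctan(33.5316 / (2 × 143.3750)) = 2·arctan(0.11694) ≈ 13.3394°.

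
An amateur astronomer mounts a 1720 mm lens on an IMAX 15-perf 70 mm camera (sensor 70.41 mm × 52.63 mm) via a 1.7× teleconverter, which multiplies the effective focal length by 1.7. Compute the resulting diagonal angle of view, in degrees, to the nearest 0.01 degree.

Effective focal length f = 1720 × 1.7 = 2924 mm.
Sensor diagonal = √(70.41² + 52.63²) = √7727.4850 ≈ 87.9061 mm.
α = 2·arctan(87.906 / (2 × 2924)) = 2·arctan(0.01503) ≈ 1.7224°.

1.72°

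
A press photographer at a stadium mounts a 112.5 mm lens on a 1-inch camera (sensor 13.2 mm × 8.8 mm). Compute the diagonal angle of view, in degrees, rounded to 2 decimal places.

8.07°

Sensor diagonal = √(13.2² + 8.8²) = √251.6800 ≈ 15.8644 mm.
Angle of view α = 2·arctan(d/2f) with d = 15.8644 mm and f = 112.5 mm.
d/2f = 0.07051; arctan(0.07051) ≈ 4.0332°, so α ≈ 8.0663°.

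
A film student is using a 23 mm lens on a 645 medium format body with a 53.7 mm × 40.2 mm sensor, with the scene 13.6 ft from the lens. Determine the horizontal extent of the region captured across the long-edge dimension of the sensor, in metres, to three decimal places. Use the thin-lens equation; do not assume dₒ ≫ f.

9.625 m

dₒ: 13.6 ft × 304.8 mm/ft = 4145.28 mm.
Similar triangles through the lens centre give W/dₒ = w/dᵢ; with 1/f = 1/dₒ + 1/dᵢ this gives W = w·(dₒ − f)/f.
W = 53.7 mm × (4145.28 − 23) / 23 = 53.7 × 179.2296 ≈ 9624.627 mm = 9.62463 m.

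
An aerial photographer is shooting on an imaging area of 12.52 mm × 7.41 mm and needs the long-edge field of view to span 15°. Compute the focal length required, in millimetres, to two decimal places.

47.55 mm

From α = 2·arctan(w/2f) we get f = w / (2·tan(α/2)).
With w = 12.52 mm and α/2 = 7.5°, tan(α/2) ≈ 0.13165, so f ≈ 12.52 / 0.26330 ≈ 47.5494 mm.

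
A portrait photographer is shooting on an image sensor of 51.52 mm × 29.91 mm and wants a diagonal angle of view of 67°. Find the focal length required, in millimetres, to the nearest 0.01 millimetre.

Sensor diagonal = √(51.52² + 29.91²) = √3548.9185 ≈ 59.5728 mm.
From α = 2·arctan(d/2f) we get f = d / (2·tan(α/2)).
With d = 59.5728 mm and α/2 = 33.5°, tan(α/2) ≈ 0.66189, so f ≈ 59.5728 / 1.32377 ≈ 45.0023 mm.

45.00 mm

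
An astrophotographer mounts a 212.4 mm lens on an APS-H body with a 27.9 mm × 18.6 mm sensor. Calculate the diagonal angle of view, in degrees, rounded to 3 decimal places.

9.027°

Sensor diagonal = √(27.9² + 18.6²) = √1124.3700 ≈ 33.5316 mm.
Angle of view α = 2·arctan(d/2f) with d = 33.5316 mm and f = 212.4 mm.
d/2f = 0.07894; arctan(0.07894) ≈ 4.5133°, so α ≈ 9.0266°.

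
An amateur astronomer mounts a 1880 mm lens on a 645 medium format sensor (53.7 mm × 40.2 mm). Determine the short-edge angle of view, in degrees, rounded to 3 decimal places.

1.225°

Angle of view α = 2·arctan(h/2f) with h = 40.2 mm and f = 1880 mm.
h/2f = 0.01069; arctan(0.01069) ≈ 0.6126°, so α ≈ 1.2251°.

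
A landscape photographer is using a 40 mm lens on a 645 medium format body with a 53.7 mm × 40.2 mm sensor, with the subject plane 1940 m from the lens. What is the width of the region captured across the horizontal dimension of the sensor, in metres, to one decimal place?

dₒ: 1940 m = 1.94e+06 mm.
Similar triangles through the lens centre give W/dₒ = w/dᵢ; with 1/f = 1/dₒ + 1/dᵢ this gives W = w·(dₒ − f)/f.
W = 53.7 mm × (1.94e+06 − 40) / 40 = 53.7 × 48499.0000 ≈ 2604396.300 mm = 2604.4 m.

2604.4 m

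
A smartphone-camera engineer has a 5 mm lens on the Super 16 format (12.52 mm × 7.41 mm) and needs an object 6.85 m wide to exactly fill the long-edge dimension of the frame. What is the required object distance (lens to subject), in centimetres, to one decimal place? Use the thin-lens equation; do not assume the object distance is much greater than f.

W: 6.85 m = 6850 mm.
Magnification m = w/W = dᵢ/dₒ; combined with 1/f = 1/dₒ + 1/dᵢ this gives dₒ = f·(1 + W/w).
dₒ = 5 mm × (1 + 6850/12.52) = 5 × 548.1246 ≈ 2740.623 mm = 274.062 cm.

274.1 cm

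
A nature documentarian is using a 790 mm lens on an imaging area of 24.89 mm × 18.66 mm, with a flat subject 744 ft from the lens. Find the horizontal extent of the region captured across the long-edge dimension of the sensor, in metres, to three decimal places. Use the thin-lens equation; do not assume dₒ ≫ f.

dₒ: 744 ft × 304.8 mm/ft = 226771.19 mm.
Similar triangles through the lens centre give W/dₒ = w/dᵢ; with 1/f = 1/dₒ + 1/dᵢ this gives W = w·(dₒ − f)/f.
W = 24.89 mm × (226771 − 790) / 790 = 24.89 × 286.0521 ≈ 7119.838 mm = 7.11984 m.

7.120 m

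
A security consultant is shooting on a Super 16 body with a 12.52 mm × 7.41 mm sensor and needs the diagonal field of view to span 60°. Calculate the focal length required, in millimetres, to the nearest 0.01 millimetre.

Sensor diagonal = √(12.52² + 7.41²) = √211.6585 ≈ 14.5485 mm.
From α = 2·arctan(d/2f) we get f = d / (2·tan(α/2)).
With d = 14.5485 mm and α/2 = 30°, tan(α/2) ≈ 0.57735, so f ≈ 14.5485 / 1.15470 ≈ 12.5994 mm.

12.60 mm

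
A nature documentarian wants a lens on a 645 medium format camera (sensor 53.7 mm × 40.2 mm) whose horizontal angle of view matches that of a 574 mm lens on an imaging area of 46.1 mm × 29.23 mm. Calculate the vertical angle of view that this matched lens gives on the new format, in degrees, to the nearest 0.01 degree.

Equal horizontal AOV ⇒ f₂ = f₁ · 53.7/46.1 = 574 × 1.16486 ≈ 668.6291 mm.
Vertical AOV on the new format = 2·arctan(40.2 / (2 × 668.6291)) = 2·arctan(0.03006) ≈ 3.4438°.

3.44°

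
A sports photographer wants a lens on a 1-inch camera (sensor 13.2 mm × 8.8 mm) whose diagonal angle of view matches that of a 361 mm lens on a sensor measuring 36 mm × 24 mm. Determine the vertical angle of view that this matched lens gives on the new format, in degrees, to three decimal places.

3.808°

Sensor diagonal = √(36² + 24²) = √1872.0000 ≈ 43.2666 mm.
Sensor diagonal = √(13.2² + 8.8²) = √251.6800 ≈ 15.8644 mm.
Equal diagonal AOV ⇒ f₂ = f₁ · 15.8644/43.2666 = 361 × 0.36667 ≈ 132.3667 mm.
Vertical AOV on the new format = 2·arctan(8.8 / (2 × 132.3667)) = 2·arctan(0.03324) ≈ 3.8077°.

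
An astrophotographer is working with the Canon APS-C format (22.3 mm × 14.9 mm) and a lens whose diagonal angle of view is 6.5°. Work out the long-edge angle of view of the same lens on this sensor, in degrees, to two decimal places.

5.41°

Sensor diagonal = √(22.3² + 14.9²) = √719.3000 ≈ 26.8198 mm.
From the diagonal AOV: f = 26.8198 / (2·tan(3.25°)) = 26.8198 / 0.11357 ≈ 236.1556 mm.
Long-edge AOV = 2·arctan(22.3 / (2 × 236.1556)) = 2·arctan(0.04721) ≈ 5.4064°.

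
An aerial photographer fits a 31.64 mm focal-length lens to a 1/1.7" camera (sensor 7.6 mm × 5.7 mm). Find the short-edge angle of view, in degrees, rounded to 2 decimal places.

Angle of view α = 2·arctan(h/2f) with h = 5.7 mm and f = 31.64 mm.
h/2f = 0.09008; arctan(0.09008) ≈ 5.1471°, so α ≈ 10.2942°.

10.29°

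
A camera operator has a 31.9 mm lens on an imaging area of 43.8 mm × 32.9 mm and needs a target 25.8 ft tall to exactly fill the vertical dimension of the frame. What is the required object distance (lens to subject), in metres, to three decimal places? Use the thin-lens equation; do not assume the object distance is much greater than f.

W: 25.8 ft × 304.8 mm/ft = 7863.84 mm.
Magnification m = h/W = dᵢ/dₒ; combined with 1/f = 1/dₒ + 1/dᵢ this gives dₒ = f·(1 + W/h).
dₒ = 31.9 mm × (1 + 7863.84/32.9) = 31.9 × 240.0225 ≈ 7656.717 mm = 7.65672 m.

7.657 m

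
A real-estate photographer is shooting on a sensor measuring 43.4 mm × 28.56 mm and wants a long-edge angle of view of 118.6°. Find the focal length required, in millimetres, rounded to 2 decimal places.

12.88 mm

From α = 2·arctan(w/2f) we get f = w / (2·tan(α/2)).
With w = 43.4 mm and α/2 = 59.3°, tan(α/2) ≈ 1.68419, so f ≈ 43.4 / 3.36838 ≈ 12.8845 mm.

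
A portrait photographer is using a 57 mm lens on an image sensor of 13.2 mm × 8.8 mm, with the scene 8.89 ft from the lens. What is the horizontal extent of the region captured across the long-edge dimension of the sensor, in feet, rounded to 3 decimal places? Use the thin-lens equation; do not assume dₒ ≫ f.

2.015 ft

dₒ: 8.89 ft × 304.8 mm/ft = 2709.67 mm.
Similar triangles through the lens centre give W/dₒ = w/dᵢ; with 1/f = 1/dₒ + 1/dᵢ this gives W = w·(dₒ − f)/f.
W = 13.2 mm × (2709.67 − 57) / 57 = 13.2 × 46.5381 ≈ 614.303 mm = 614.303/304.8 ft = 2.01543 ft.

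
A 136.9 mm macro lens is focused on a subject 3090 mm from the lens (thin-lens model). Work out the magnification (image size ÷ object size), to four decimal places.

0.0464×

Thin lens: 1/f = 1/dₒ + 1/dᵢ → 1/dᵢ = 1/136.9 − 1/3090 = 0.0069810 mm⁻¹, so dᵢ ≈ 143.2464 mm.
Magnification m = dᵢ/dₒ = 143.2464/3090 ≈ 0.04636.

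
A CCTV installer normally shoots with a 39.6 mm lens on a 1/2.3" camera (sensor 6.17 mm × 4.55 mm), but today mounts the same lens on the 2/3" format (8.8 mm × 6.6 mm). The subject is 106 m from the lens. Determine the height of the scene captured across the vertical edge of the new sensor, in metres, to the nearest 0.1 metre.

17.7 m

The focal length stays 39.6 mm; the relevant sensor dimension is now h = 6.6 mm. Object distance dₒ = 106 m = 106000 mm.
Thin-lens field height W = h·(dₒ − f)/f = 6.6 × (106000 − 39.6)/39.6 ≈ 17660.067 mm = 17.6601 m.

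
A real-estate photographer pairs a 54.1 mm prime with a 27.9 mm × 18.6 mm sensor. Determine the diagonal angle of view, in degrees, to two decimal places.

Sensor diagonal = √(27.9² + 18.6²) = √1124.3700 ≈ 33.5316 mm.
Angle of view α = 2·arctan(d/2f) with d = 33.5316 mm and f = 54.1 mm.
d/2f = 0.30990; arctan(0.30990) ≈ 17.2184°, so α ≈ 34.4368°.

34.44°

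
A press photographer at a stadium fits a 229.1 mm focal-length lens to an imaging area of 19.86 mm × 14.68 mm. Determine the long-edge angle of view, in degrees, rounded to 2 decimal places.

4.96°

Angle of view α = 2·arctan(w/2f) with w = 19.86 mm and f = 229.1 mm.
w/2f = 0.04334; arctan(0.04334) ≈ 2.4818°, so α ≈ 4.9637°.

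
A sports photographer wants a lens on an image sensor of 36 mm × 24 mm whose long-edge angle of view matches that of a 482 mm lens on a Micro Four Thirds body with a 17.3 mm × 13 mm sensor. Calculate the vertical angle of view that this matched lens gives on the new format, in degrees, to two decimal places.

Equal long-edge AOV ⇒ f₂ = f₁ · 36/17.3 = 482 × 2.08092 ≈ 1003.0058 mm.
Vertical AOV on the new format = 2·arctan(24 / (2 × 1003.0058)) = 2·arctan(0.01196) ≈ 1.3709°.

1.37°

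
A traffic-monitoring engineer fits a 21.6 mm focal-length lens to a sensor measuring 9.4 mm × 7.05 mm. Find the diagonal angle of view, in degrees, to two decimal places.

30.43°

Sensor diagonal = √(9.4² + 7.05²) = √138.0625 ≈ 11.7500 mm.
Angle of view α = 2·arctan(d/2f) with d = 11.7500 mm and f = 21.6 mm.
d/2f = 0.27199; arctan(0.27199) ≈ 15.2158°, so α ≈ 30.4317°.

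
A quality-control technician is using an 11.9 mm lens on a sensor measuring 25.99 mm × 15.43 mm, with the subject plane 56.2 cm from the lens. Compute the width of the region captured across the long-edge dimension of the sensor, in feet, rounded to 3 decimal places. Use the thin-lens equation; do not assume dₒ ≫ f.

dₒ: 56.2 cm = 562 mm.
Similar triangles through the lens centre give W/dₒ = w/dᵢ; with 1/f = 1/dₒ + 1/dᵢ this gives W = w·(dₒ − f)/f.
W = 25.99 mm × (562 − 11.9) / 11.9 = 25.99 × 46.2269 ≈ 1201.437 mm = 1201.437/304.8 ft = 3.94172 ft.

3.942 ft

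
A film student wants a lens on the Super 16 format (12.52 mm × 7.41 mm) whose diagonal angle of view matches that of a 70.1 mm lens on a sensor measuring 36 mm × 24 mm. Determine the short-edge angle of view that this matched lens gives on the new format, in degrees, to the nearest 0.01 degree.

17.87°

Sensor diagonal = √(36² + 24²) = √1872.0000 ≈ 43.2666 mm.
Sensor diagonal = √(12.52² + 7.41²) = √211.6585 ≈ 14.5485 mm.
Equal diagonal AOV ⇒ f₂ = f₁ · 14.5485/43.2666 = 70.1 × 0.33625 ≈ 23.5713 mm.
Short-edge AOV on the new format = 2·arctan(7.41 / (2 × 23.5713)) = 2·arctan(0.15718) ≈ 17.8657°.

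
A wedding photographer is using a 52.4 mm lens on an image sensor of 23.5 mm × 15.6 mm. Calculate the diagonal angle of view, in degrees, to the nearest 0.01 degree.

Sensor diagonal = √(23.5² + 15.6²) = √795.6100 ≈ 28.2066 mm.
Angle of view α = 2·arctan(d/2f) with d = 28.2066 mm and f = 52.4 mm.
d/2f = 0.26915; arctan(0.26915) ≈ 15.0640°, so α ≈ 30.1280°.

30.13°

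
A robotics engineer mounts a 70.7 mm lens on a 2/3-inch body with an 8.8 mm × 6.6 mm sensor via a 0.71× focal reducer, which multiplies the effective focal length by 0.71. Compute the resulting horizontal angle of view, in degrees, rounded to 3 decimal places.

10.019°

Effective focal length f = 70.7 × 0.71 = 50.197 mm.
α = 2·arctan(8.8 / (2 × 50.197)) = 2·arctan(0.08765) ≈ 10.0189°.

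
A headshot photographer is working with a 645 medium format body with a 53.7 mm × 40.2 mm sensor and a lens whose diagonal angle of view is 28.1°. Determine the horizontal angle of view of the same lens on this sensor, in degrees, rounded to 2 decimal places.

Sensor diagonal = √(53.7² + 40.2²) = √4499.7300 ≈ 67.0800 mm.
From the diagonal AOV: f = 67.0800 / (2·tan(14.05°)) = 67.0800 / 0.50051 ≈ 134.0233 mm.
Horizontal AOV = 2·arctan(53.7 / (2 × 134.0233)) = 2·arctan(0.20034) ≈ 22.6571°.

22.66°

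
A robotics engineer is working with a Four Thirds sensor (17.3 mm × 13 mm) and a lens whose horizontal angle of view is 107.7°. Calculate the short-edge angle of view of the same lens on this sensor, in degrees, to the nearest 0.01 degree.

From the horizontal AOV: f = 17.3 / (2·tan(53.85°)) = 17.3 / 2.73766 ≈ 6.3193 mm.
Short-edge AOV = 2·arctan(13 / (2 × 6.3193)) = 2·arctan(1.02860) ≈ 91.6155°.

91.62°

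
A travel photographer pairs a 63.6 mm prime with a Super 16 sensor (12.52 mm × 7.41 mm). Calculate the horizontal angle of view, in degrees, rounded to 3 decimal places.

Angle of view α = 2·arctan(w/2f) with w = 12.52 mm and f = 63.6 mm.
w/2f = 0.09843; arctan(0.09843) ≈ 5.6214°, so α ≈ 11.2428°.

11.243°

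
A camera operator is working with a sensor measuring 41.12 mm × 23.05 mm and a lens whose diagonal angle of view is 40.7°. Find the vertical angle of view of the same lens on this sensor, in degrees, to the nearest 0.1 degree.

Sensor diagonal = √(41.12² + 23.05²) = √2222.1569 ≈ 47.1398 mm.
From the diagonal AOV: f = 47.1398 / (2·tan(20.35°)) = 47.1398 / 0.74181 ≈ 63.5472 mm.
Vertical AOV = 2·arctan(23.05 / (2 × 63.5472)) = 2·arctan(0.18136) ≈ 20.5590°.

20.6°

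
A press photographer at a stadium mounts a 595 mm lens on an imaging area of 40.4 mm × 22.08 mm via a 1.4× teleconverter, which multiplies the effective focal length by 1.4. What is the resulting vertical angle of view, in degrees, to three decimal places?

1.519°

Effective focal length f = 595 × 1.4 = 833 mm.
α = 2·arctan(22.08 / (2 × 833)) = 2·arctan(0.01325) ≈ 1.5186°.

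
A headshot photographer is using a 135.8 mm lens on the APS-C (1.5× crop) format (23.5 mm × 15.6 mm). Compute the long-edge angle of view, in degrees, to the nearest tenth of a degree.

9.9°

Angle of view α = 2·arctan(w/2f) with w = 23.5 mm and f = 135.8 mm.
w/2f = 0.08652; arctan(0.08652) ≈ 4.9452°, so α ≈ 9.8903°.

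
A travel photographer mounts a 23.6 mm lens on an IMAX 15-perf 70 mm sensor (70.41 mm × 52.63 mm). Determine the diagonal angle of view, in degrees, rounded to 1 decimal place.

Sensor diagonal = √(70.41² + 52.63²) = √7727.4850 ≈ 87.9061 mm.
Angle of view α = 2·arctan(d/2f) with d = 87.9061 mm and f = 23.6 mm.
d/2f = 1.86242; arctan(1.86242) ≈ 61.7670°, so α ≈ 123.5341°.

123.5°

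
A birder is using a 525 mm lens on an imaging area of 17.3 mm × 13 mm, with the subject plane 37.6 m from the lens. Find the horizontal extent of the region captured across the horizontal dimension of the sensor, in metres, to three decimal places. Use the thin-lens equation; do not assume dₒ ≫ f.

dₒ: 37.6 m = 37600 mm.
Similar triangles through the lens centre give W/dₒ = w/dᵢ; with 1/f = 1/dₒ + 1/dᵢ this gives W = w·(dₒ − f)/f.
W = 17.3 mm × (37600 − 525) / 525 = 17.3 × 70.6190 ≈ 1221.710 mm = 1.22171 m.

1.222 m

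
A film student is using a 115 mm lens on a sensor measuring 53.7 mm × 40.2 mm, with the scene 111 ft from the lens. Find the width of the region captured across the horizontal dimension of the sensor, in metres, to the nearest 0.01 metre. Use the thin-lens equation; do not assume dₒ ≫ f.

dₒ: 111 ft × 304.8 mm/ft = 33832.80 mm.
Similar triangles through the lens centre give W/dₒ = w/dᵢ; with 1/f = 1/dₒ + 1/dᵢ this gives W = w·(dₒ − f)/f.
W = 53.7 mm × (33832.8 − 115) / 115 = 53.7 × 293.1983 ≈ 15744.746 mm = 15.7447 m.

15.74 m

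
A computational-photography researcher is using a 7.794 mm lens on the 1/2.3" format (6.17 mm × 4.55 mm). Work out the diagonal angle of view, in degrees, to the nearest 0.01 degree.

Sensor diagonal = √(6.17² + 4.55²) = √58.7714 ≈ 7.6663 mm.
Angle of view α = 2·arctan(d/2f) with d = 7.6663 mm and f = 7.794 mm.
d/2f = 0.49180; arctan(0.49180) ≈ 26.1882°, so α ≈ 52.3763°.

52.38°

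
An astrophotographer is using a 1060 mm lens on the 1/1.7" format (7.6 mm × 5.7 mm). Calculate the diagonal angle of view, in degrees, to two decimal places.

Sensor diagonal = √(7.6² + 5.7²) = √90.2500 ≈ 9.5000 mm.
Angle of view α = 2·arctan(d/2f) with d = 9.5000 mm and f = 1060 mm.
d/2f = 0.00448; arctan(0.00448) ≈ 0.2567°, so α ≈ 0.5135°.

0.51°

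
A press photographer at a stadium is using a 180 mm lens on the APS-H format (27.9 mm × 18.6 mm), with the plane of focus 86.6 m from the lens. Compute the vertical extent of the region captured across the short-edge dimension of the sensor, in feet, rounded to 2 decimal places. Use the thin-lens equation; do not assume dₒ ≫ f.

dₒ: 86.6 m = 86600 mm.
Similar triangles through the lens centre give W/dₒ = h/dᵢ; with 1/f = 1/dₒ + 1/dᵢ this gives W = h·(dₒ − f)/f.
W = 18.6 mm × (86600 − 180) / 180 = 18.6 × 480.1111 ≈ 8930.067 mm = 8930.067/304.8 ft = 29.2981 ft.

29.30 ft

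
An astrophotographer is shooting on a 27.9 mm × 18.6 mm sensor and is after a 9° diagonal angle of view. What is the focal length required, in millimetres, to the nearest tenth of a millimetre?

213.0 mm

Sensor diagonal = √(27.9² + 18.6²) = √1124.3700 ≈ 33.5316 mm.
From α = 2·arctan(d/2f) we get f = d / (2·tan(α/2)).
With d = 33.5316 mm and α/2 = 4.5°, tan(α/2) ≈ 0.07870, so f ≈ 33.5316 / 0.15740 ≈ 213.0299 mm.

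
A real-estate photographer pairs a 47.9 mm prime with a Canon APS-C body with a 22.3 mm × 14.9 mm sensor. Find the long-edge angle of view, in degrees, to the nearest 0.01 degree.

Angle of view α = 2·arctan(w/2f) with w = 22.3 mm and f = 47.9 mm.
w/2f = 0.23278; arctan(0.23278) ≈ 13.1038°, so α ≈ 26.2075°.

26.21°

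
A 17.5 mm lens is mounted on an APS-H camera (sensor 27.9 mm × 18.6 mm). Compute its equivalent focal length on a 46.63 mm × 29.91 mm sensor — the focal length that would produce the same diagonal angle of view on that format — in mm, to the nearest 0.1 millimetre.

28.9 mm

Sensor diagonal = √(27.9² + 18.6²) = √1124.3700 ≈ 33.5316 mm.
Sensor diagonal = √(46.63² + 29.91²) = √3068.9650 ≈ 55.3982 mm.
Equal angle of view means equal diagonal/f ratio, so f₂ = f₁ · (diagonal₂/diagonal₁) = 17.5 × 55.3982/33.5316.
f₂ = 17.5 × 1.65212 ≈ 28.912 mm.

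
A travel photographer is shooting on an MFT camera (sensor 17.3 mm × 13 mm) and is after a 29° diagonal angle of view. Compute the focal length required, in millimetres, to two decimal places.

41.84 mm

Sensor diagonal = √(17.3² + 13²) = √468.2900 ≈ 21.6400 mm.
From α = 2·arctan(d/2f) we get f = d / (2·tan(α/2)).
With d = 21.6400 mm and α/2 = 14.5°, tan(α/2) ≈ 0.25862, so f ≈ 21.6400 / 0.51724 ≈ 41.8379 mm.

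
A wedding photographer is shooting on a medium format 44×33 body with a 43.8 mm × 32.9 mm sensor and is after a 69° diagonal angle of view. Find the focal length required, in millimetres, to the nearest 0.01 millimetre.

39.85 mm

Sensor diagonal = √(43.8² + 32.9²) = √3000.8500 ≈ 54.7800 mm.
From α = 2·arctan(d/2f) we get f = d / (2·tan(α/2)).
With d = 54.7800 mm and α/2 = 34.5°, tan(α/2) ≈ 0.68728, so f ≈ 54.7800 / 1.37456 ≈ 39.8527 mm.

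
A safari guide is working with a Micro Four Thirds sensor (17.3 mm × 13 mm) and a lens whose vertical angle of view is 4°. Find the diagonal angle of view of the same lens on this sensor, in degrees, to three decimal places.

From the vertical AOV: f = 13 / (2·tan(2°)) = 13 / 0.06984 ≈ 186.1356 mm.
Sensor diagonal = √(17.3² + 13²) = √468.2900 ≈ 21.6400 mm.
Diagonal AOV = 2·arctan(21.6400 / (2 × 186.1356)) = 2·arctan(0.05813) ≈ 6.6537°.

6.654°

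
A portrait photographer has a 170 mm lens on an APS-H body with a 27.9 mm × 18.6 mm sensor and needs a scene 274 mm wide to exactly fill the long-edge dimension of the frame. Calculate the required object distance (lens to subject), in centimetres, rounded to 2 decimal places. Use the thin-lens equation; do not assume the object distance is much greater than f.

Magnification m = w/W = dᵢ/dₒ; combined with 1/f = 1/dₒ + 1/dᵢ this gives dₒ = f·(1 + W/w).
dₒ = 170 mm × (1 + 274/27.9) = 170 × 10.8208 ≈ 1839.534 mm = 183.953 cm.

183.95 cm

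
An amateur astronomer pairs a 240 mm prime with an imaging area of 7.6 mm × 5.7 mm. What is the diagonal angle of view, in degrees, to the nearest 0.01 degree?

Sensor diagonal = √(7.6² + 5.7²) = √90.2500 ≈ 9.5000 mm.
Angle of view α = 2·arctan(d/2f) with d = 9.5000 mm and f = 240 mm.
d/2f = 0.01979; arctan(0.01979) ≈ 1.1338°, so α ≈ 2.2677°.

2.27°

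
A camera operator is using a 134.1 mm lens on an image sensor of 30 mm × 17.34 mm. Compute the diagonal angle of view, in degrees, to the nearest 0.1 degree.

14.7°

Sensor diagonal = √(30² + 17.34²) = √1200.6756 ≈ 34.6508 mm.
Angle of view α = 2·arctan(d/2f) with d = 34.6508 mm and f = 134.1 mm.
d/2f = 0.12920; arctan(0.12920) ≈ 7.3617°, so α ≈ 14.7234°.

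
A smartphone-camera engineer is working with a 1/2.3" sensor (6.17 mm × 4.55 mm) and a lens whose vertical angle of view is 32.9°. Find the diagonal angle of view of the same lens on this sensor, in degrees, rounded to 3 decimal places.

52.900°

From the vertical AOV: f = 4.55 / (2·tan(16.45°)) = 4.55 / 0.59053 ≈ 7.7050 mm.
Sensor diagonal = √(6.17² + 4.55²) = √58.7714 ≈ 7.6663 mm.
Diagonal AOV = 2·arctan(7.6663 / (2 × 7.7050)) = 2·arctan(0.49749) ≈ 52.8996°.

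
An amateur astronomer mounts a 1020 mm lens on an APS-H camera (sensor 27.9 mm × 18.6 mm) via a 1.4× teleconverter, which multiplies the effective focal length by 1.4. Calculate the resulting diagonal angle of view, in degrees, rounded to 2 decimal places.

Effective focal length f = 1020 × 1.4 = 1428 mm.
Sensor diagonal = √(27.9² + 18.6²) = √1124.3700 ≈ 33.5316 mm.
α = 2·arctan(33.532 / (2 × 1428)) = 2·arctan(0.01174) ≈ 1.3453°.

1.35°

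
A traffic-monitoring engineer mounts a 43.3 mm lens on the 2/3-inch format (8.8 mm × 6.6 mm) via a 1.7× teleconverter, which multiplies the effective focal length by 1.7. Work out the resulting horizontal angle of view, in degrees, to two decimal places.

6.84°

Effective focal length f = 43.3 × 1.7 = 73.61 mm.
α = 2·arctan(8.8 / (2 × 73.61)) = 2·arctan(0.05977) ≈ 6.8415°.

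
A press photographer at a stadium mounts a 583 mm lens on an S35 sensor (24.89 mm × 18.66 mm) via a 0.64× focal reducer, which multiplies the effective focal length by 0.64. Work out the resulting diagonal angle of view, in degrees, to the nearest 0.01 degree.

4.77°

Effective focal length f = 583 × 0.64 = 373.12 mm.
Sensor diagonal = √(24.89² + 18.66²) = √967.7077 ≈ 31.1080 mm.
α = 2·arctan(31.108 / (2 × 373.12)) = 2·arctan(0.04169) ≈ 4.7741°.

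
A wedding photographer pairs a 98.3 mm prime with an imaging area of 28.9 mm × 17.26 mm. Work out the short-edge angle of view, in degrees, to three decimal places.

Angle of view α = 2·arctan(h/2f) with h = 17.26 mm and f = 98.3 mm.
h/2f = 0.08779; arctan(0.08779) ≈ 5.0173°, so α ≈ 10.0345°.

10.035°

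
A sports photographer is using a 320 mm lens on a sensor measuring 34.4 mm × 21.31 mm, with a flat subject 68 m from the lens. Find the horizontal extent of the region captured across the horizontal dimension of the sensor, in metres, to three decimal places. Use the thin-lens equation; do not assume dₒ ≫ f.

dₒ: 68 m = 68000 mm.
Similar triangles through the lens centre give W/dₒ = w/dᵢ; with 1/f = 1/dₒ + 1/dᵢ this gives W = w·(dₒ − f)/f.
W = 34.4 mm × (68000 − 320) / 320 = 34.4 × 211.5000 ≈ 7275.600 mm = 7.2756 m.

7.276 m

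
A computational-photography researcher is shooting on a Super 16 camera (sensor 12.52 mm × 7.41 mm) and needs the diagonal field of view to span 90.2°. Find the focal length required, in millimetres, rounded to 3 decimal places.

Sensor diagonal = √(12.52² + 7.41²) = √211.6585 ≈ 14.5485 mm.
From α = 2·arctan(d/2f) we get f = d / (2·tan(α/2)).
With d = 14.5485 mm and α/2 = 45.1°, tan(α/2) ≈ 1.00350, so f ≈ 14.5485 / 2.00699 ≈ 7.2489 mm.

7.249 mm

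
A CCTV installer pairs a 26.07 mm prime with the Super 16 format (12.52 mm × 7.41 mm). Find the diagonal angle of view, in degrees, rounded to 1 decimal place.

31.2°

Sensor diagonal = √(12.52² + 7.41²) = √211.6585 ≈ 14.5485 mm.
Angle of view α = 2·arctan(d/2f) with d = 14.5485 mm and f = 26.07 mm.
d/2f = 0.27903; arctan(0.27903) ≈ 15.5906°, so α ≈ 31.1811°.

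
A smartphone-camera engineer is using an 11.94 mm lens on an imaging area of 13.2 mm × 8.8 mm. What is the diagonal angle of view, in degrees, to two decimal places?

Sensor diagonal = √(13.2² + 8.8²) = √251.6800 ≈ 15.8644 mm.
Angle of view α = 2·arctan(d/2f) with d = 15.8644 mm and f = 11.94 mm.
d/2f = 0.66434; arctan(0.66434) ≈ 33.5977°, so α ≈ 67.1953°.

67.20°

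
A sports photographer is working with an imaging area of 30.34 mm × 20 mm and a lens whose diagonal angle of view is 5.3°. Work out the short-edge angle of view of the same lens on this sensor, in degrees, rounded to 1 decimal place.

2.9°

Sensor diagonal = √(30.34² + 20²) = √1320.5156 ≈ 36.3389 mm.
From the diagonal AOV: f = 36.3389 / (2·tan(2.65°)) = 36.3389 / 0.09257 ≈ 392.5624 mm.
Short-edge AOV = 2·arctan(20 / (2 × 392.5624)) = 2·arctan(0.02547) ≈ 2.9184°.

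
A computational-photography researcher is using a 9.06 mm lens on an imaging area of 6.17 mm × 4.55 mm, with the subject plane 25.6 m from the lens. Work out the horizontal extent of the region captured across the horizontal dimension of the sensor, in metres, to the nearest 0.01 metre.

dₒ: 25.6 m = 25600 mm.
Similar triangles through the lens centre give W/dₒ = w/dᵢ; with 1/f = 1/dₒ + 1/dᵢ this gives W = w·(dₒ − f)/f.
W = 6.17 mm × (25600 − 9.06) / 9.06 = 6.17 × 2824.6071 ≈ 17427.826 mm = 17.4278 m.

17.43 m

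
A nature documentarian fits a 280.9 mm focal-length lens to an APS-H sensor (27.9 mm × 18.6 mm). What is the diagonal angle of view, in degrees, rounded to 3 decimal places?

Sensor diagonal = √(27.9² + 18.6²) = √1124.3700 ≈ 33.5316 mm.
Angle of view α = 2·arctan(d/2f) with d = 33.5316 mm and f = 280.9 mm.
d/2f = 0.05969; arctan(0.05969) ≈ 3.4157°, so α ≈ 6.8314°.

6.831°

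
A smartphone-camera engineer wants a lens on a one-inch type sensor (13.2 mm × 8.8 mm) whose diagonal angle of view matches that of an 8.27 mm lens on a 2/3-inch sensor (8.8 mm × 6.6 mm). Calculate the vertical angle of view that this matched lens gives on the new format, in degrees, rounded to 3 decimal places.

Sensor diagonal = √(8.8² + 6.6²) = √121.0000 ≈ 11.0000 mm.
Sensor diagonal = √(13.2² + 8.8²) = √251.6800 ≈ 15.8644 mm.
Equal diagonal AOV ⇒ f₂ = f₁ · 15.8644/11.0000 = 8.27 × 1.44222 ≈ 11.9272 mm.
Vertical AOV on the new format = 2·arctan(8.8 / (2 × 11.9272)) = 2·arctan(0.36891) ≈ 40.4986°.

40.499°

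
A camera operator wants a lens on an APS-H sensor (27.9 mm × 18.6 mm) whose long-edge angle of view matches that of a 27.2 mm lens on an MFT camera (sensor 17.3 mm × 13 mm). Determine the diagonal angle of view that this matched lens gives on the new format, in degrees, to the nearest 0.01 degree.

41.83°

Equal long-edge AOV ⇒ f₂ = f₁ · 27.9/17.3 = 27.2 × 1.61272 ≈ 43.8659 mm.
Sensor diagonal = √(27.9² + 18.6²) = √1124.3700 ≈ 33.5316 mm.
Diagonal AOV on the new format = 2·arctan(33.5316 / (2 × 43.8659)) = 2·arctan(0.38221) ≈ 41.8343°.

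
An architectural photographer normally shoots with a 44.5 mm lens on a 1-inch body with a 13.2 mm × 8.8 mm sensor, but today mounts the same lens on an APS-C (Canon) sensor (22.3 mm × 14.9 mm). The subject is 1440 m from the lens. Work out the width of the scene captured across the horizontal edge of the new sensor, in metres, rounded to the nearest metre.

The focal length stays 44.5 mm; the relevant sensor dimension is now w = 22.3 mm. Object distance dₒ = 1440 m = 1.44e+06 mm.
Thin-lens field width W = w·(dₒ − f)/f = 22.3 × (1.44e+06 − 44.5)/44.5 ≈ 721595.678 mm = 721.596 m.

722 m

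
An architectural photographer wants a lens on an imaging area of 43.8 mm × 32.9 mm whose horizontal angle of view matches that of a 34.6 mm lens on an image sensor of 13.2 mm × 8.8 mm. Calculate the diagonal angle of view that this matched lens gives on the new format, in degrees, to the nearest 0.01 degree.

26.84°

Equal horizontal AOV ⇒ f₂ = f₁ · 43.8/13.2 = 34.6 × 3.31818 ≈ 114.8091 mm.
Sensor diagonal = √(43.8² + 32.9²) = √3000.8500 ≈ 54.7800 mm.
Diagonal AOV on the new format = 2·arctan(54.7800 / (2 × 114.8091)) = 2·arctan(0.23857) ≈ 26.8365°.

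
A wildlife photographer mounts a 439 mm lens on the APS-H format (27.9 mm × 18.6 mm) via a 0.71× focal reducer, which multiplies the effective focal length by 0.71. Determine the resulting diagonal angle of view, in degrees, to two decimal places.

6.16°

Effective focal length f = 439 × 0.71 = 311.69 mm.
Sensor diagonal = √(27.9² + 18.6²) = √1124.3700 ≈ 33.5316 mm.
α = 2·arctan(33.532 / (2 × 311.69)) = 2·arctan(0.05379) ≈ 6.1579°.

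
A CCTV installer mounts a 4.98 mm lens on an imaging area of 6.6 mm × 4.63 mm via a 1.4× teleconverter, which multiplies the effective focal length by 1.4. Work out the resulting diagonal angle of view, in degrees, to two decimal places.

Effective focal length f = 4.98 × 1.4 = 6.972 mm.
Sensor diagonal = √(6.6² + 4.63²) = √64.9969 ≈ 8.0621 mm.
α = 2·arctan(8.062 / (2 × 6.972)) = 2·arctan(0.57817) ≈ 60.0708°.

60.07°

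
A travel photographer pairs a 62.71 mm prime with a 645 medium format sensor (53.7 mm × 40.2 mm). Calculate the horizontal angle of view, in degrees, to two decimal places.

Angle of view α = 2·arctan(w/2f) with w = 53.7 mm and f = 62.71 mm.
w/2f = 0.42816; arctan(0.42816) ≈ 23.1787°, so α ≈ 46.3575°.

46.36°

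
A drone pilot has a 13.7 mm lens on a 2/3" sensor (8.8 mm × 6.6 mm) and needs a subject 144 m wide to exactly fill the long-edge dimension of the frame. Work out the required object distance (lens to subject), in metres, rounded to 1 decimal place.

224.2 m

W: 144 m = 144000 mm.
Magnification m = w/W = dᵢ/dₒ; combined with 1/f = 1/dₒ + 1/dᵢ this gives dₒ = f·(1 + W/w).
dₒ = 13.7 mm × (1 + 144000/8.8) = 13.7 × 16364.6364 ≈ 224195.518 mm = 224.196 m.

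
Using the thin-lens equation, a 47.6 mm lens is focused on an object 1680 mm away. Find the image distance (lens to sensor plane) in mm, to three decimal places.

1/dᵢ = 1/f − 1/dₒ = 1/47.6 − 1/1680 = 0.0204132 mm⁻¹.
dᵢ = 1/0.0204132 ≈ 48.9880 mm.

48.988 mm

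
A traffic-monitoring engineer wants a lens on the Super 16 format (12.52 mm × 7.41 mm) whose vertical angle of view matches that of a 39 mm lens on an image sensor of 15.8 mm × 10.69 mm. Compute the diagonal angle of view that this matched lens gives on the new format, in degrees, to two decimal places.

30.12°

Equal vertical AOV ⇒ f₂ = f₁ · 7.41/10.69 = 39 × 0.69317 ≈ 27.0337 mm.
Sensor diagonal = √(12.52² + 7.41²) = √211.6585 ≈ 14.5485 mm.
Diagonal AOV on the new format = 2·arctan(14.5485 / (2 × 27.0337)) = 2·arctan(0.26908) ≈ 30.1210°.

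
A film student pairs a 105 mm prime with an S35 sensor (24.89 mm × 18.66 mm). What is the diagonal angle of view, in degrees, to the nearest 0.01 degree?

16.85°

Sensor diagonal = √(24.89² + 18.66²) = √967.7077 ≈ 31.1080 mm.
Angle of view α = 2·arctan(d/2f) with d = 31.1080 mm and f = 105 mm.
d/2f = 0.14813; arctan(0.14813) ≈ 8.4261°, so α ≈ 16.8523°.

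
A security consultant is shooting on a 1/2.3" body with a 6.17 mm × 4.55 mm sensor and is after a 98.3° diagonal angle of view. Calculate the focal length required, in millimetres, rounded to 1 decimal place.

Sensor diagonal = √(6.17² + 4.55²) = √58.7714 ≈ 7.6663 mm.
From α = 2·arctan(d/2f) we get f = d / (2·tan(α/2)).
With d = 7.6663 mm and α/2 = 49.15°, tan(α/2) ≈ 1.15647, so f ≈ 7.6663 / 2.31294 ≈ 3.3145 mm.

3.3 mm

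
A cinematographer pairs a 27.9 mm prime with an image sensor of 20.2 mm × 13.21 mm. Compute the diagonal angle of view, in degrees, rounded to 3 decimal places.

46.781°

Sensor diagonal = √(20.2² + 13.21²) = √582.5441 ≈ 24.1360 mm.
Angle of view α = 2·arctan(d/2f) with d = 24.1360 mm and f = 27.9 mm.
d/2f = 0.43254; arctan(0.43254) ≈ 23.3906°, so α ≈ 46.7812°.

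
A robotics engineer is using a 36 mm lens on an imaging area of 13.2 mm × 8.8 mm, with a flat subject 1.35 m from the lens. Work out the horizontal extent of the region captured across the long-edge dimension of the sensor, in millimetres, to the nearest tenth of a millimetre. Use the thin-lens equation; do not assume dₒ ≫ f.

481.8 mm

dₒ: 1.35 m = 1350 mm.
Similar triangles through the lens centre give W/dₒ = w/dᵢ; with 1/f = 1/dₒ + 1/dᵢ this gives W = w·(dₒ − f)/f.
W = 13.2 mm × (1350 − 36) / 36 = 13.2 × 36.5000 ≈ 481.800 mm.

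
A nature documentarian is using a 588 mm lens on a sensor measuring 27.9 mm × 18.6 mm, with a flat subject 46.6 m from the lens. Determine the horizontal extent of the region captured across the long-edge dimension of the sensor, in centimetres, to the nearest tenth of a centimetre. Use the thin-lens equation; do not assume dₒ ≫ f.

dₒ: 46.6 m = 46600 mm.
Similar triangles through the lens centre give W/dₒ = w/dᵢ; with 1/f = 1/dₒ + 1/dᵢ this gives W = w·(dₒ − f)/f.
W = 27.9 mm × (46600 − 588) / 588 = 27.9 × 78.2517 ≈ 2183.222 mm = 218.322 cm.

218.3 cm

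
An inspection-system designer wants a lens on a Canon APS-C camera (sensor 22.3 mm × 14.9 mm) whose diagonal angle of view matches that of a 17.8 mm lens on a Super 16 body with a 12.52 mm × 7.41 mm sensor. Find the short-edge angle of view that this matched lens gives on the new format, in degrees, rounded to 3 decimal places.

25.583°

Sensor diagonal = √(12.52² + 7.41²) = √211.6585 ≈ 14.5485 mm.
Sensor diagonal = √(22.3² + 14.9²) = √719.3000 ≈ 26.8198 mm.
Equal diagonal AOV ⇒ f₂ = f₁ · 26.8198/14.5485 = 17.8 × 1.84347 ≈ 32.8138 mm.
Short-edge AOV on the new format = 2·arctan(14.9 / (2 × 32.8138)) = 2·arctan(0.22704) ≈ 25.5830°.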